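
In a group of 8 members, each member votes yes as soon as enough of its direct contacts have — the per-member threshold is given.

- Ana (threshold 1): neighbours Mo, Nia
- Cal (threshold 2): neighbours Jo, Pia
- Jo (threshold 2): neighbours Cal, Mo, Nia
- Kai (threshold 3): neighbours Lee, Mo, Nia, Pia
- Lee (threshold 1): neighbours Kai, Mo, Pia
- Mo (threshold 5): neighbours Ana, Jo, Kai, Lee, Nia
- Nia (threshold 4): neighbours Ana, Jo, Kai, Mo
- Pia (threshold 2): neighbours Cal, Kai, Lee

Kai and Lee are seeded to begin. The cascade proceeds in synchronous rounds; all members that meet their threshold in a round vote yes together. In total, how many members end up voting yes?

3

Round 1 — Kai, Lee vote yes (initial).
Round 2 — checking thresholds:
  Mo: 2 of 5 neighbours < 5, below threshold.
  Nia: 1 of 4 neighbours < 4, below threshold.
  Pia: 2 of 3 neighbours ≥ 2, votes yes.
Round 3 — no new yes votes; cascade stops.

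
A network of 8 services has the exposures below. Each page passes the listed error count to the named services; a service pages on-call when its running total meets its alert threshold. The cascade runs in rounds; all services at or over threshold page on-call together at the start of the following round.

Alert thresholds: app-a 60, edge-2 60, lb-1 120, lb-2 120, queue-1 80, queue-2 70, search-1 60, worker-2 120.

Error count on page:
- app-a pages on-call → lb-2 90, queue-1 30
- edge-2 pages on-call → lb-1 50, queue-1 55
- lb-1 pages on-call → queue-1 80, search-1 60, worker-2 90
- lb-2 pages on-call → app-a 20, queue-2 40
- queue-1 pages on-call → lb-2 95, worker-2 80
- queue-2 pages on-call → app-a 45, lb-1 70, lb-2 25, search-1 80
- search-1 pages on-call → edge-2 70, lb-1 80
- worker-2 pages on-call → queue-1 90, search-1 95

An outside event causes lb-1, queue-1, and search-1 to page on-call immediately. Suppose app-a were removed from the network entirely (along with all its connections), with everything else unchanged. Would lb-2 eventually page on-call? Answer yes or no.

With app-a removed:
Round 1 — lb-1, queue-1, search-1 page on-call (initial).
  edge-2: +70 → 70 ≥ 60
  lb-2: +95 → 95 < 120
  worker-2: +90+80 → 170 ≥ 120
Round 2 — edge-2, worker-2 page on-call.
No further pages.

no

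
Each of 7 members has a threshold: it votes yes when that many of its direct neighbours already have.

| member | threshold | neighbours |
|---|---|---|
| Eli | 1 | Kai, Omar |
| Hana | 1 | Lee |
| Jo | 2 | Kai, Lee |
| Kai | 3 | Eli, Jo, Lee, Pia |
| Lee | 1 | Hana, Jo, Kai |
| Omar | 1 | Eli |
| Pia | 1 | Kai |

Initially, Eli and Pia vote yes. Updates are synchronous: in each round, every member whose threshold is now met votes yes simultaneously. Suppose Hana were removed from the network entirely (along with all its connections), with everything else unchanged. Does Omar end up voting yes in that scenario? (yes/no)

With Hana removed:
Round 1 — Eli, Pia vote yes (initial).
Round 2 — checking thresholds:
  Kai: 2 of 4 neighbours < 3, below threshold.
  Omar: 1 of 1 neighbours ≥ 1, votes yes.
Round 3 — no new yes votes; cascade stops.

yes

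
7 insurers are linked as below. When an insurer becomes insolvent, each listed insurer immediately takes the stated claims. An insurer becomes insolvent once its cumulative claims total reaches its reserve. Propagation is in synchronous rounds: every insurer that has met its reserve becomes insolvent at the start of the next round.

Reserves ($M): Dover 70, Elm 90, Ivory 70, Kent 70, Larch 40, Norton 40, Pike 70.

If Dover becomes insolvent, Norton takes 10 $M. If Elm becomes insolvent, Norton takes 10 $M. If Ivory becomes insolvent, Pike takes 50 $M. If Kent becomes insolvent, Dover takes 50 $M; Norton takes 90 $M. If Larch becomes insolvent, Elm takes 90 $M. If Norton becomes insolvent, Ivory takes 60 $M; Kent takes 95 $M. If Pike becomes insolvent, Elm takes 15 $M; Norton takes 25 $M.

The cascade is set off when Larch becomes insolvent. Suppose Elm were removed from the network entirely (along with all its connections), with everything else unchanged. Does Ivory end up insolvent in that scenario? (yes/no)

no

With Elm removed:
Round 1 — Larch becomes insolvent (initial).
No further insolvencies.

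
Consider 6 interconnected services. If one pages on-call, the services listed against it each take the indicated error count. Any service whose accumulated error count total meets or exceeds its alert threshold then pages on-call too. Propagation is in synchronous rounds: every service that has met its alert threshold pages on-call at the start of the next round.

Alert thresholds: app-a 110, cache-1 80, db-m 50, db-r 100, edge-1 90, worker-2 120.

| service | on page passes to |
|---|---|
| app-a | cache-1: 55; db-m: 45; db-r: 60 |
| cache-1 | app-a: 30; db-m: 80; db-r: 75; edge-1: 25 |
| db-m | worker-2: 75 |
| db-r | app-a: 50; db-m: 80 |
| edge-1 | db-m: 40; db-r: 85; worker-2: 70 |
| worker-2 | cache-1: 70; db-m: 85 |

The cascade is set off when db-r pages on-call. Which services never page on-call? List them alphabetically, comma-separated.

Round 1 — db-r pages on-call (initial).
  app-a: +50 → 50 < 110
  db-m: +80 → 80 ≥ 50
Round 2 — db-m pages on-call.
  worker-2: +75 → 75 < 120
No further pages.

app-a, cache-1, edge-1, worker-2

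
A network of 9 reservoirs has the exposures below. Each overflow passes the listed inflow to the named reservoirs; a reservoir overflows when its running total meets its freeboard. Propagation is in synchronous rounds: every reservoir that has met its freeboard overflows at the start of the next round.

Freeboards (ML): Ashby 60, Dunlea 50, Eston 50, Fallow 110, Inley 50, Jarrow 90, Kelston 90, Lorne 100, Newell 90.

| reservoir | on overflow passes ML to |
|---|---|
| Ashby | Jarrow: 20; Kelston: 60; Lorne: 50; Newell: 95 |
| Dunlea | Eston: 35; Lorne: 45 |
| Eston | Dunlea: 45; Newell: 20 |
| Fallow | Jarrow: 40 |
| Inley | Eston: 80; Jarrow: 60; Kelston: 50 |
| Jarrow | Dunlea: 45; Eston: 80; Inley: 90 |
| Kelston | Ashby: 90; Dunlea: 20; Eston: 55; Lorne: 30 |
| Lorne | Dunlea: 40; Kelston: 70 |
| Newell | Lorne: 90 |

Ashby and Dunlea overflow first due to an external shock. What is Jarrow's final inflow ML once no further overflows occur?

20

Round 1 — Ashby, Dunlea overflow (initial).
  Eston: +35 → 35 < 50
  Jarrow: +20 → 20 < 90
  Kelston: +60 → 60 < 90
  Lorne: +50+45 → 95 < 100
  Newell: +95 → 95 ≥ 90
Round 2 — Newell overflows.
  Lorne: +90 → 185 ≥ 100
Round 3 — Lorne overflows.
  Kelston: +70 → 130 ≥ 90
Round 4 — Kelston overflows.
  Eston: +55 → 90 ≥ 50
Round 5 — Eston overflows.
No further overflows.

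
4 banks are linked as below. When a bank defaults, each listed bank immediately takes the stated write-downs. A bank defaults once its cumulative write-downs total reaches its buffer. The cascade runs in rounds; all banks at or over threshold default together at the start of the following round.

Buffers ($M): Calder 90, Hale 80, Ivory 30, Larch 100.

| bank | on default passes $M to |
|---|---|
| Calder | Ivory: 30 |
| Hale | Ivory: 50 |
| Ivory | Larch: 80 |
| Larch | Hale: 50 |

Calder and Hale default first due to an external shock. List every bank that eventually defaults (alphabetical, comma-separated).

Calder, Hale, Ivory

Round 1 — Calder, Hale default (initial).
  Ivory: +30+50 → 80 ≥ 30
Round 2 — Ivory defaults.
  Larch: +80 → 80 < 100
No further defaults.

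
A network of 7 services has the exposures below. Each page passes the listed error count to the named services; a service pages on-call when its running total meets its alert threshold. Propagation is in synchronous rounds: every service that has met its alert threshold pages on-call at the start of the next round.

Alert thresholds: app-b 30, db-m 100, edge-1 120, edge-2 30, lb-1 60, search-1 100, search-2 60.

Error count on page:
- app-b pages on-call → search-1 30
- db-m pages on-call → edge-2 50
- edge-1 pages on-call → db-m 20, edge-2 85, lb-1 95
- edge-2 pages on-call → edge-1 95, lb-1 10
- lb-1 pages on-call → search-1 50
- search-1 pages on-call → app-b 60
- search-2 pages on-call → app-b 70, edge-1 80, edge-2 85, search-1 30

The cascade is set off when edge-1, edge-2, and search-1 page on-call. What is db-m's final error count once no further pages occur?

20

Round 1 — edge-1, edge-2, search-1 page on-call (initial).
  app-b: +60 → 60 ≥ 30
  db-m: +20 → 20 < 100
  lb-1: +95+10 → 105 ≥ 60
Round 2 — app-b, lb-1 page on-call.
No further pages.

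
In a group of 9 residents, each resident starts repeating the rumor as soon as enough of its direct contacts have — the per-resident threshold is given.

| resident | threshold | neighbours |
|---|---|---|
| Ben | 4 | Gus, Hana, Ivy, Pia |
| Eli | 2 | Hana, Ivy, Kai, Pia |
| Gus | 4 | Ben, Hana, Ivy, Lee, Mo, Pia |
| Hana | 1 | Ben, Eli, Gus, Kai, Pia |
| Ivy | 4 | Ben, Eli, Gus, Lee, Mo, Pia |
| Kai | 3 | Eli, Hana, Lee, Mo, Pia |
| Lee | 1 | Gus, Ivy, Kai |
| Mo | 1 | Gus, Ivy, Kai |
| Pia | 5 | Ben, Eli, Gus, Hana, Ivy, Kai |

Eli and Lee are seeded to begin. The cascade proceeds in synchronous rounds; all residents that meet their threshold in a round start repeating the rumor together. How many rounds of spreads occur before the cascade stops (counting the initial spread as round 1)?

4

Round 1 — Eli, Lee start repeating the rumor (initial).
Round 2 — checking thresholds:
  Gus: 1 of 6 neighbours < 4, below threshold.
  Hana: 1 of 5 neighbours ≥ 1, starts repeating the rumor.
  Ivy: 2 of 6 neighbours < 4, below threshold.
  Kai: 2 of 5 neighbours < 3, below threshold.
  Pia: 1 of 6 neighbours < 5, below threshold.
Round 3 — checking thresholds:
  Ben: 1 of 4 neighbours < 4, below threshold.
  Gus: 2 of 6 neighbours < 4, below threshold.
  Ivy: 2 of 6 neighbours < 4, below threshold.
  Kai: 3 of 5 neighbours ≥ 3, starts repeating the rumor.
  Pia: 2 of 6 neighbours < 5, below threshold.
Round 4 — checking thresholds:
  Ben: 1 of 4 neighbours < 4, below threshold.
  Gus: 2 of 6 neighbours < 4, below threshold.
  Ivy: 2 of 6 neighbours < 4, below threshold.
  Mo: 1 of 3 neighbours ≥ 1, starts repeating the rumor.
  Pia: 3 of 6 neighbours < 5, below threshold.
Round 5 — no new spreads; cascade stops.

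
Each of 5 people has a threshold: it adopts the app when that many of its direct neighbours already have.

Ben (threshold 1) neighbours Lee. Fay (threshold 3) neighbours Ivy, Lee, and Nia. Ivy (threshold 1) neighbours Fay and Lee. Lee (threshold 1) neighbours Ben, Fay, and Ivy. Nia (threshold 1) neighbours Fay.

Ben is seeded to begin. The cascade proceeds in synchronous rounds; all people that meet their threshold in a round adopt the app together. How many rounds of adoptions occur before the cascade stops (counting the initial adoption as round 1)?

3

Round 1 — Ben adopts the app (initial).
Round 2 — checking thresholds:
  Lee: 1 of 3 neighbours ≥ 1, adopts the app.
Round 3 — checking thresholds:
  Fay: 1 of 3 neighbours < 3, below threshold.
  Ivy: 1 of 2 neighbours ≥ 1, adopts the app.
Round 4 — no new adoptions; cascade stops.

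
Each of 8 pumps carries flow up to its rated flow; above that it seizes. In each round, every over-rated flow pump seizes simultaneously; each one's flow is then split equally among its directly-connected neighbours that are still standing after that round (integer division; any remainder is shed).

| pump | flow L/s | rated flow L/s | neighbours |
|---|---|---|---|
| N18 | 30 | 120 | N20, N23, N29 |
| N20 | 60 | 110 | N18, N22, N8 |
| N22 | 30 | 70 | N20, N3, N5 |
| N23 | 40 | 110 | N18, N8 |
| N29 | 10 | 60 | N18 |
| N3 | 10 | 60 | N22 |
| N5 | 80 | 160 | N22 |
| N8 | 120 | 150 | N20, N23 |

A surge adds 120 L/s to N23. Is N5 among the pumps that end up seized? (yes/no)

Round 1 — N23 at 160 > 110. N23 seizes.
  N23 sheds 160 L/s to N18, N8: 80 each.
    N18: 30+80 = 110 ≤ 120
    N8: 120+80 = 200 > 150
Round 2 — N8 seizes.
  N8 sheds 200 L/s to N20: 200 each.
    N20: 60+200 = 260 > 110
Round 3 — N20 seizes.
  N20 sheds 260 L/s to N18, N22: 130 each.
    N18: 110+130 = 240 > 120
    N22: 30+130 = 160 > 70
Round 4 — N18, N22 seize.
  N18 sheds 240 L/s to N29: 240 each.
    N29: 10+240 = 250 > 60
  N22 sheds 160 L/s to N3, N5: 80 each.
    N3: 10+80 = 90 > 60
    N5: 80+80 = 160 ≤ 160
Round 5 — N29, N3 seize.
  N29 sheds 250 L/s: no online neighbours, lost.
  N3 sheds 90 L/s: no online neighbours, lost.
No further seizures.

no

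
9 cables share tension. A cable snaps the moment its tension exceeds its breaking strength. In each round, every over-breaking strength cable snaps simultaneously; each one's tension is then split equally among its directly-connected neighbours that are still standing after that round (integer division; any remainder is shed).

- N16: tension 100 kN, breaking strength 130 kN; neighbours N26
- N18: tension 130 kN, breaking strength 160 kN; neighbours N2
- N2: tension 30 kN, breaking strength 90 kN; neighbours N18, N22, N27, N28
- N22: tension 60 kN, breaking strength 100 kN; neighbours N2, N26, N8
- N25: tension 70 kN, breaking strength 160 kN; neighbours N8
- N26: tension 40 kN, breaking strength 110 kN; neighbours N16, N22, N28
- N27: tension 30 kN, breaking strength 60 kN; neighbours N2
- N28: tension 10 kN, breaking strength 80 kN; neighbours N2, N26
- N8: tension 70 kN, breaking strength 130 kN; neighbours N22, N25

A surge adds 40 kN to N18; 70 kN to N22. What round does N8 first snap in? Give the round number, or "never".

Round 1 — N18 at 170 > 160; N22 at 130 > 100. N18, N22 snap.
  N18 sheds 170 kN to N2: 170 each.
    N2: 30+170 = 200 > 90
  N22 sheds 130 kN to N2, N26, N8: 43 each (1 lost).
    N2: 200+43 = 243 > 90
    N26: 40+43 = 83 ≤ 110
    N8: 70+43 = 113 ≤ 130
Round 2 — N2 snaps.
  N2 sheds 243 kN to N27, N28: 121 each (1 lost).
    N27: 30+121 = 151 > 60
    N28: 10+121 = 131 > 80
Round 3 — N27, N28 snap.
  N27 sheds 151 kN: no online neighbours, lost.
  N28 sheds 131 kN to N26: 131 each.
    N26: 83+131 = 214 > 110
Round 4 — N26 snaps.
  N26 sheds 214 kN to N16: 214 each.
    N16: 100+214 = 314 > 130
Round 5 — N16 snaps.
  N16 sheds 314 kN: no online neighbours, lost.
No further breaks.

never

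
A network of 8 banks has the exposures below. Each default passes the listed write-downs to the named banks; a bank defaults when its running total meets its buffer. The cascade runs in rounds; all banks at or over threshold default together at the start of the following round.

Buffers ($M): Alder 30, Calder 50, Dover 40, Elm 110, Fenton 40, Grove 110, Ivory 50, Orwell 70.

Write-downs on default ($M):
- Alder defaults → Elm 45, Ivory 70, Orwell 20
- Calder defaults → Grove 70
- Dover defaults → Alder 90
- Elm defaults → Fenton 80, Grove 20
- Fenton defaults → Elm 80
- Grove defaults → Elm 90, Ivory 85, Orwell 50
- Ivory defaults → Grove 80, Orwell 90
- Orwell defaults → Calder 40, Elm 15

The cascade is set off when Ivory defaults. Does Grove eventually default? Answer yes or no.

Round 1 — Ivory defaults (initial).
  Grove: +80 → 80 < 110
  Orwell: +90 → 90 ≥ 70
Round 2 — Orwell defaults.
  Calder: +40 → 40 < 50
  Elm: +15 → 15 < 110
No further defaults.

no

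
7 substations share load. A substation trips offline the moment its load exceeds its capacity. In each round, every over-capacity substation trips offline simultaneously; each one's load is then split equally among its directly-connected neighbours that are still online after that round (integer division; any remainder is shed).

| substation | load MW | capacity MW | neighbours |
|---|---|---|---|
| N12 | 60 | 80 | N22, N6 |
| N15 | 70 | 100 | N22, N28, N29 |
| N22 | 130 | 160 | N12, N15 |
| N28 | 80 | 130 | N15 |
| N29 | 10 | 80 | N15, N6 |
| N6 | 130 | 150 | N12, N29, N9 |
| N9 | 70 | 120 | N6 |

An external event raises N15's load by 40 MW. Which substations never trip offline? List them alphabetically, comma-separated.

Round 1 — N15 at 110 > 100. N15 trips offline.
  N15 sheds 110 MW to N22, N28, N29: 36 each (2 lost).
    N22: 130+36 = 166 > 160
    N28: 80+36 = 116 ≤ 130
    N29: 10+36 = 46 ≤ 80
Round 2 — N22 trips offline.
  N22 sheds 166 MW to N12: 166 each.
    N12: 60+166 = 226 > 80
Round 3 — N12 trips offline.
  N12 sheds 226 MW to N6: 226 each.
    N6: 130+226 = 356 > 150
Round 4 — N6 trips offline.
  N6 sheds 356 MW to N29, N9: 178 each.
    N29: 46+178 = 224 > 80
    N9: 70+178 = 248 > 120
Round 5 — N29, N9 trip offline.
  N29 sheds 224 MW: no online neighbours, lost.
  N9 sheds 248 MW: no online neighbours, lost.
No further trips.

N28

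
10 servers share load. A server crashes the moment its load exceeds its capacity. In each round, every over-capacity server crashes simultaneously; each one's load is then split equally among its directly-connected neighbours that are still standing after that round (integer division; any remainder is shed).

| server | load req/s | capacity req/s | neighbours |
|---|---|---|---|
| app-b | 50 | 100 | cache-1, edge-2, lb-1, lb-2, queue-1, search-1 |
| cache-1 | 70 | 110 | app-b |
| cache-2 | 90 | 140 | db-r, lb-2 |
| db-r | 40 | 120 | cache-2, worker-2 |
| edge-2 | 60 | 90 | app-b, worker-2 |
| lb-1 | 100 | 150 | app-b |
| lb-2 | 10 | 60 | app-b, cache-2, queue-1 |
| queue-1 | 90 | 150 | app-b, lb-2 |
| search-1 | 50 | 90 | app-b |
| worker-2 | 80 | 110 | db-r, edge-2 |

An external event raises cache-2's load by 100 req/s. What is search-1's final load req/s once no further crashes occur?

Round 1 — cache-2 at 190 > 140. cache-2 crashes.
  cache-2 sheds 190 req/s to db-r, lb-2: 95 each.
    db-r: 40+95 = 135 > 120
    lb-2: 10+95 = 105 > 60
Round 2 — db-r, lb-2 crash.
  db-r sheds 135 req/s to worker-2: 135 each.
    worker-2: 80+135 = 215 > 110
  lb-2 sheds 105 req/s to app-b, queue-1: 52 each (1 lost).
    app-b: 50+52 = 102 > 100
    queue-1: 90+52 = 142 ≤ 150
Round 3 — app-b, worker-2 crash.
  app-b sheds 102 req/s to cache-1, edge-2, lb-1, queue-1, search-1: 20 each (2 lost).
    cache-1: 70+20 = 90 ≤ 110
    edge-2: 60+20 = 80 ≤ 90
    lb-1: 100+20 = 120 ≤ 150
    queue-1: 142+20 = 162 > 150
    search-1: 50+20 = 70 ≤ 90
  worker-2 sheds 215 req/s to edge-2: 215 each.
    edge-2: 80+215 = 295 > 90
Round 4 — edge-2, queue-1 crash.
  edge-2 sheds 295 req/s: no online neighbours, lost.
  queue-1 sheds 162 req/s: no online neighbours, lost.
No further crashes.

70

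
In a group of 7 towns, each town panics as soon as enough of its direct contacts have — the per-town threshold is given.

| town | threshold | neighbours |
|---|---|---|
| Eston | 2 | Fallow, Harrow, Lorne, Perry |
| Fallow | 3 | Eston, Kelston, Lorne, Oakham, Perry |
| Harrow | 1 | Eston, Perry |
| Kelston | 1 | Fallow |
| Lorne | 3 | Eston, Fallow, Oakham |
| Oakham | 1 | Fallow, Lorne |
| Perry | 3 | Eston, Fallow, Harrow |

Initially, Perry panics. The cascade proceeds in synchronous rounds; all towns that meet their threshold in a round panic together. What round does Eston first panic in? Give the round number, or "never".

3

Round 1 — Perry panics (initial).
Round 2 — checking thresholds:
  Eston: 1 of 4 neighbours < 2, not yet.
  Fallow: 1 of 5 neighbours < 3, not yet.
  Harrow: 1 of 2 neighbours ≥ 1, panics.
Round 3 — checking thresholds:
  Eston: 2 of 4 neighbours ≥ 2, panics.
  Fallow: 1 of 5 neighbours < 3, not yet.
Round 4 — no new panics; cascade stops.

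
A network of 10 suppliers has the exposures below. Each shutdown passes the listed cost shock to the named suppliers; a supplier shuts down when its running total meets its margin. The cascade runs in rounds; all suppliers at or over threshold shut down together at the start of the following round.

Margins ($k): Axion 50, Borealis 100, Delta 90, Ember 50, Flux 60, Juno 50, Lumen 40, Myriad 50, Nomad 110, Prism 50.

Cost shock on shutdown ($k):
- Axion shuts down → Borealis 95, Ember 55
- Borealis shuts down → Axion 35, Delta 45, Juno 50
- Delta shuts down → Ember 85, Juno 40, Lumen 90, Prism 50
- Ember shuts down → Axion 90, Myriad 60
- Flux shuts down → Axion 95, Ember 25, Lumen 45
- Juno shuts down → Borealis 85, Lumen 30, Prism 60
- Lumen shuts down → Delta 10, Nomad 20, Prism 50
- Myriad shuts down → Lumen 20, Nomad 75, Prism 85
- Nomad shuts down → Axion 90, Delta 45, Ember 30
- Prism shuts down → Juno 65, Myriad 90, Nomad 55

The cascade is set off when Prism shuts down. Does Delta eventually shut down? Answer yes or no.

yes

Round 1 — Prism shuts down (initial).
  Juno: +65 → 65 ≥ 50
  Myriad: +90 → 90 ≥ 50
  Nomad: +55 → 55 < 110
Round 2 — Juno, Myriad shut down.
  Borealis: +85 → 85 < 100
  Lumen: +30+20 → 50 ≥ 40
  Nomad: +75 → 130 ≥ 110
Round 3 — Lumen, Nomad shut down.
  Axion: +90 → 90 ≥ 50
  Delta: +10+45 → 55 < 90
  Ember: +30 → 30 < 50
Round 4 — Axion shuts down.
  Borealis: +95 → 180 ≥ 100
  Ember: +55 → 85 ≥ 50
Round 5 — Borealis, Ember shut down.
  Delta: +45 → 100 ≥ 90
Round 6 — Delta shuts down.
No further shutdowns.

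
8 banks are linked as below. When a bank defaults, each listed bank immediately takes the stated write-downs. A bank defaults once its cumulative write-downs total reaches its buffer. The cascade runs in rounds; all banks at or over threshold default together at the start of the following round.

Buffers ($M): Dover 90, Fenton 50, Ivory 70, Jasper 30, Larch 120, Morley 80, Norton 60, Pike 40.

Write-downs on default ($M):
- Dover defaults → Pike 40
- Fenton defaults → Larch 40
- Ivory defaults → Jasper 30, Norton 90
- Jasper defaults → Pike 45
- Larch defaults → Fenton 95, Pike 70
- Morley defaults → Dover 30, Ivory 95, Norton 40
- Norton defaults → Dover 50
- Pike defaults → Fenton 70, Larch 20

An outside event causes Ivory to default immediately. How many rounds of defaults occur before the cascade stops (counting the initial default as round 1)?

Round 1 — Ivory defaults (initial).
  Jasper: +30 → 30 ≥ 30
  Norton: +90 → 90 ≥ 60
Round 2 — Jasper, Norton default.
  Dover: +50 → 50 < 90
  Pike: +45 → 45 ≥ 40
Round 3 — Pike defaults.
  Fenton: +70 → 70 ≥ 50
  Larch: +20 → 20 < 120
Round 4 — Fenton defaults.
  Larch: +40 → 60 < 120
No further defaults.

4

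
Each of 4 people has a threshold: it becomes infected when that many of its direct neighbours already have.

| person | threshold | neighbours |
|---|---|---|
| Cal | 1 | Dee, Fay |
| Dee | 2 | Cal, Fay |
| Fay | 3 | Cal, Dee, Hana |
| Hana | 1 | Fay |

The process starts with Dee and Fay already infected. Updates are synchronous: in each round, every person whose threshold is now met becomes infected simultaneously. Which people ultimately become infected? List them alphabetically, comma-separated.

Cal, Dee, Fay, Hana

Round 1 — Dee, Fay become infected (initial).
Round 2 — checking thresholds:
  Cal: 2 of 2 neighbours ≥ 1, becomes infected.
  Hana: 1 of 1 neighbours ≥ 1, becomes infected.
Round 3 — no new infections; cascade stops.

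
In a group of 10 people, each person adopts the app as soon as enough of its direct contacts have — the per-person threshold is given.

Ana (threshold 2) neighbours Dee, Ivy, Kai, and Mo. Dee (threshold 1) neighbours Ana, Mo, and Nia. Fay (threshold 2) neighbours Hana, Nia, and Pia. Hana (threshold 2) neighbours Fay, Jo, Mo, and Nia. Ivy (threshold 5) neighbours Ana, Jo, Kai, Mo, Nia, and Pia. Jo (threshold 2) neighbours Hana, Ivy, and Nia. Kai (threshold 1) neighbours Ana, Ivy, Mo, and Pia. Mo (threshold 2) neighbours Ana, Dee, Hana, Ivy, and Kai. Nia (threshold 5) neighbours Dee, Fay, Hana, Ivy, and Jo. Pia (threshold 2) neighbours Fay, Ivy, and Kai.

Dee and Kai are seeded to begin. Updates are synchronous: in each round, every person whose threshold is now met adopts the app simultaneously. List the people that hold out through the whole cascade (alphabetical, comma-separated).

Fay, Hana, Ivy, Jo, Nia, Pia

Round 1 — Dee, Kai adopt the app (initial).
Round 2 — checking thresholds:
  Ana: 2 of 4 neighbours ≥ 2, adopts the app.
  Ivy: 1 of 6 neighbours < 5, below threshold.
  Mo: 2 of 5 neighbours ≥ 2, adopts the app.
  Nia: 1 of 5 neighbours < 5, below threshold.
  Pia: 1 of 3 neighbours < 2, below threshold.
Round 3 — no new adoptions; cascade stops.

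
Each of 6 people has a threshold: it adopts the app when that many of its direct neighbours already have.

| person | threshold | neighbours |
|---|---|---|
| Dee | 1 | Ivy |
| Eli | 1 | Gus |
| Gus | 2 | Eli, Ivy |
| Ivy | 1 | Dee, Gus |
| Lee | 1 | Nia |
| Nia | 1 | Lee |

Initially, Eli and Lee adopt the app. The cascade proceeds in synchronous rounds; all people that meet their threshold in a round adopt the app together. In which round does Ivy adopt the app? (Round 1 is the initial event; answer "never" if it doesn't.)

Round 1 — Eli, Lee adopt the app (initial).
Round 2 — checking thresholds:
  Gus: 1 of 2 neighbours < 2, below threshold.
  Nia: 1 of 1 neighbours ≥ 1, adopts the app.
Round 3 — no new adoptions; cascade stops.

never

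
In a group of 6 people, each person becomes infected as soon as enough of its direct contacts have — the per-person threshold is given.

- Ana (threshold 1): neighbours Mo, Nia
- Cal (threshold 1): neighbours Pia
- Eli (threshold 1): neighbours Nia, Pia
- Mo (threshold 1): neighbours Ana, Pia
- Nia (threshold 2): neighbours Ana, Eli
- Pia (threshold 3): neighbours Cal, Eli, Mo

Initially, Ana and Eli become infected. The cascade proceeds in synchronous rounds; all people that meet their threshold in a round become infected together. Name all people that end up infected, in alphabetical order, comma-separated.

Ana, Eli, Mo, Nia

Round 1 — Ana, Eli become infected (initial).
Round 2 — checking thresholds:
  Mo: 1 of 2 neighbours ≥ 1, becomes infected.
  Nia: 2 of 2 neighbours ≥ 2, becomes infected.
  Pia: 1 of 3 neighbours < 3, below threshold.
Round 3 — no new infections; cascade stops.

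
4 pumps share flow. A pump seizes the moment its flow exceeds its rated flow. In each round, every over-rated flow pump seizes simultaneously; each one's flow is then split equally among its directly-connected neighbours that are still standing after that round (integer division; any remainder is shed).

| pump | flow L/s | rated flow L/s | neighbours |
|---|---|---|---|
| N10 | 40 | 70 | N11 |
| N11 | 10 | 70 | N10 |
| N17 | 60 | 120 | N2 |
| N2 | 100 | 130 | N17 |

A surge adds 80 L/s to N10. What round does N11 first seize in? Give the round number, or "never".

Round 1 — N10 at 120 > 70. N10 seizes.
  N10 sheds 120 L/s to N11: 120 each.
    N11: 10+120 = 130 > 70
Round 2 — N11 seizes.
  N11 sheds 130 L/s: no online neighbours, lost.
No further seizures.

2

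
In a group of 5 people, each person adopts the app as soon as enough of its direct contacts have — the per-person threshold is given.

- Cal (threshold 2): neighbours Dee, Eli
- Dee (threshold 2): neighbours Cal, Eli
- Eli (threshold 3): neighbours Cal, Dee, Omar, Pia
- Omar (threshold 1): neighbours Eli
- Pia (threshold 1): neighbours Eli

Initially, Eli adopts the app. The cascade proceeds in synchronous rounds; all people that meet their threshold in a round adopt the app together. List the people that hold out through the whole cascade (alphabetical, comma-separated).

Round 1 — Eli adopts the app (initial).
Round 2 — checking thresholds:
  Cal: 1 of 2 neighbours < 2, below threshold.
  Dee: 1 of 2 neighbours < 2, below threshold.
  Omar: 1 of 1 neighbours ≥ 1, adopts the app.
  Pia: 1 of 1 neighbours ≥ 1, adopts the app.
Round 3 — no new adoptions; cascade stops.

Cal, Dee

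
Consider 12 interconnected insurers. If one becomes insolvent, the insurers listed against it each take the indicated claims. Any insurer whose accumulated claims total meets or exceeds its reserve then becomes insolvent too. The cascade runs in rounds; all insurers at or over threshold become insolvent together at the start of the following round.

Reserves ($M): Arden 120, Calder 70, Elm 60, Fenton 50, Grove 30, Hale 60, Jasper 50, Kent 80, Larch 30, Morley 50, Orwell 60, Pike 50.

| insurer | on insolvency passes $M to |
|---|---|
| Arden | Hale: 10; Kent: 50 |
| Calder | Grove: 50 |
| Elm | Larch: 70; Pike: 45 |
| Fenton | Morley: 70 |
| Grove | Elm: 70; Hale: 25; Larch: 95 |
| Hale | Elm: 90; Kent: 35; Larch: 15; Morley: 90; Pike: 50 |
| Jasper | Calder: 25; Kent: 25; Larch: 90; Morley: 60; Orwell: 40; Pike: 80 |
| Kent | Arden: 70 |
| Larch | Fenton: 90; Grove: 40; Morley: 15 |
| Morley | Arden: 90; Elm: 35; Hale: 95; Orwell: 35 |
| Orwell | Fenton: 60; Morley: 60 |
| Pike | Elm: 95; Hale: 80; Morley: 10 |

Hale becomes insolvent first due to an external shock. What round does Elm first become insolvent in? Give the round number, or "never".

Round 1 — Hale becomes insolvent (initial).
  Elm: +90 → 90 ≥ 60
  Kent: +35 → 35 < 80
  Larch: +15 → 15 < 30
  Morley: +90 → 90 ≥ 50
  Pike: +50 → 50 ≥ 50
Round 2 — Elm, Morley, Pike become insolvent.
  Arden: +90 → 90 < 120
  Larch: +70 → 85 ≥ 30
  Orwell: +35 → 35 < 60
Round 3 — Larch becomes insolvent.
  Fenton: +90 → 90 ≥ 50
  Grove: +40 → 40 ≥ 30
Round 4 — Fenton, Grove become insolvent.
No further insolvencies.

2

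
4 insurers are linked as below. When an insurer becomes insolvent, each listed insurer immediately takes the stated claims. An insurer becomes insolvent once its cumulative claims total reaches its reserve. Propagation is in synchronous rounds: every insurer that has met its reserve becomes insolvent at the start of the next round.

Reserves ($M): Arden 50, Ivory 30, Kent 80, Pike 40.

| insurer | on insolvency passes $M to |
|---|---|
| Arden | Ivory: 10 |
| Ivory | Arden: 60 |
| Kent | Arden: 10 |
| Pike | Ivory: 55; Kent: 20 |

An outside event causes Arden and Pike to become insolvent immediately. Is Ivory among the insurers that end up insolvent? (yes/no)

yes

Round 1 — Arden, Pike become insolvent (initial).
  Ivory: +10+55 → 65 ≥ 30
  Kent: +20 → 20 < 80
Round 2 — Ivory becomes insolvent.
No further insolvencies.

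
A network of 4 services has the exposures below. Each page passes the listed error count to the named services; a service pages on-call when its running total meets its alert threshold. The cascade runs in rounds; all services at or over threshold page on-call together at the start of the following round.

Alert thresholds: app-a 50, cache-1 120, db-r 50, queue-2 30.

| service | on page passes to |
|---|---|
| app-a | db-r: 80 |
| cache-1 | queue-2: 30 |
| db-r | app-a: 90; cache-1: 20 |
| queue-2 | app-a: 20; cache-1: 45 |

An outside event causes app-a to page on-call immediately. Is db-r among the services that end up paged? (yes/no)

yes

Round 1 — app-a pages on-call (initial).
  db-r: +80 → 80 ≥ 50
Round 2 — db-r pages on-call.
  cache-1: +20 → 20 < 120
No further pages.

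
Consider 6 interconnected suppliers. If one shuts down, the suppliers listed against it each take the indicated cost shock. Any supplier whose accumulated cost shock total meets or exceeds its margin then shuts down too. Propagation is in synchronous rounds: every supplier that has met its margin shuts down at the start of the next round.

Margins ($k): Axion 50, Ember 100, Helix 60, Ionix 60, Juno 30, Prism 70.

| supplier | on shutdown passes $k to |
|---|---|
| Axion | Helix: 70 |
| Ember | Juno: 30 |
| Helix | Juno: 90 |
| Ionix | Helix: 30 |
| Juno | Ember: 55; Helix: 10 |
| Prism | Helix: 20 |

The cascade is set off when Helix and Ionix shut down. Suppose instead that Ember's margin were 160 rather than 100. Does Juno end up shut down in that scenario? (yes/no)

yes

With Ember's margin at 160:
Round 1 — Helix, Ionix shut down (initial).
  Juno: +90 → 90 ≥ 30
Round 2 — Juno shuts down.
  Ember: +55 → 55 < 160
No further shutdowns.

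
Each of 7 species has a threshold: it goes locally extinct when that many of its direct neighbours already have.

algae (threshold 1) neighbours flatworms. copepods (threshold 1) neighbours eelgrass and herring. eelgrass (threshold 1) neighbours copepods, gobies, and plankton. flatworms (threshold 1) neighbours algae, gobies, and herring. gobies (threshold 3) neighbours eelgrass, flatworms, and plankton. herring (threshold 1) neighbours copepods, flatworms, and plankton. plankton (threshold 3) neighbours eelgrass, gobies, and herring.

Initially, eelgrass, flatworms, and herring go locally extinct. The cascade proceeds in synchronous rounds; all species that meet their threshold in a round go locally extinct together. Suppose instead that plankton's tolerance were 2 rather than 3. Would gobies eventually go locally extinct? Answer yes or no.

yes

With plankton's tolerance at 2:
Round 1 — eelgrass, flatworms, herring go locally extinct (initial).
Round 2 — checking thresholds:
  algae: 1 of 1 neighbours ≥ 1, goes locally extinct.
  copepods: 2 of 2 neighbours ≥ 1, goes locally extinct.
  gobies: 2 of 3 neighbours < 3, below threshold.
  plankton: 2 of 3 neighbours ≥ 2, goes locally extinct.
Round 3 — checking thresholds:
  gobies: 3 of 3 neighbours ≥ 3, goes locally extinct.
Round 4 — no new extinctions; cascade stops.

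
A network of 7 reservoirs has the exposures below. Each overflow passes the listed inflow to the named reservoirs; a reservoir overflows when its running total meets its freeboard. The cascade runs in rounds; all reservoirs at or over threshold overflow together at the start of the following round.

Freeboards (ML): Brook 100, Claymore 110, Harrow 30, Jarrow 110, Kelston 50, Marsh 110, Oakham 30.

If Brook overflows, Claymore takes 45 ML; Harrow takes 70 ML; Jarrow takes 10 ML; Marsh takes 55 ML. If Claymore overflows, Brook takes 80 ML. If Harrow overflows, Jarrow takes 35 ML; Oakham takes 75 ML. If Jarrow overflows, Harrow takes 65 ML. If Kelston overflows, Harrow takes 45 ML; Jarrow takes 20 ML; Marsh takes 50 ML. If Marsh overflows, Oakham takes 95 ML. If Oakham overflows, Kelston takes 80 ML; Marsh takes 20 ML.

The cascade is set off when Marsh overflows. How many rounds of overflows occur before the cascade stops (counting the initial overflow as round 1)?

Round 1 — Marsh overflows (initial).
  Oakham: +95 → 95 ≥ 30
Round 2 — Oakham overflows.
  Kelston: +80 → 80 ≥ 50
Round 3 — Kelston overflows.
  Harrow: +45 → 45 ≥ 30
  Jarrow: +20 → 20 < 110
Round 4 — Harrow overflows.
  Jarrow: +35 → 55 < 110
No further overflows.

4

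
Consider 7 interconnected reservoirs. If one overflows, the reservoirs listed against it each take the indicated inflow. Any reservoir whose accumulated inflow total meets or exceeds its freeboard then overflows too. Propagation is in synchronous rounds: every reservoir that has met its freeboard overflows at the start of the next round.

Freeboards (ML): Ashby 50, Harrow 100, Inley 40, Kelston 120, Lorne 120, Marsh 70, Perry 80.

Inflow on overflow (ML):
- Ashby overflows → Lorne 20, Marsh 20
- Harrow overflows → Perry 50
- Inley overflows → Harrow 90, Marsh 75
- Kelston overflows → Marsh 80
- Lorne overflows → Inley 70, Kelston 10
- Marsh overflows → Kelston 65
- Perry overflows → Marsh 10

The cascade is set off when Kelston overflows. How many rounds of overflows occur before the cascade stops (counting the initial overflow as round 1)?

Round 1 — Kelston overflows (initial).
  Marsh: +80 → 80 ≥ 70
Round 2 — Marsh overflows.
No further overflows.

2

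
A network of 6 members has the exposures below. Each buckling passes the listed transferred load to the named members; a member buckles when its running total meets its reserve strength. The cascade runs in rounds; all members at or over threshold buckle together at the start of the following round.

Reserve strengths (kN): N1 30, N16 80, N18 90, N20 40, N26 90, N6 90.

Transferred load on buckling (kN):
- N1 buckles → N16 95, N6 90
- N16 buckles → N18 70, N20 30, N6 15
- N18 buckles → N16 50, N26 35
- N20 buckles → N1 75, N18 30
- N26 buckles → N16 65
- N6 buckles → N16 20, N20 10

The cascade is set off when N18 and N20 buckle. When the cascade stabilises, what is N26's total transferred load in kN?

Round 1 — N18, N20 buckle (initial).
  N1: +75 → 75 ≥ 30
  N16: +50 → 50 < 80
  N26: +35 → 35 < 90
Round 2 — N1 buckles.
  N16: +95 → 145 ≥ 80
  N6: +90 → 90 ≥ 90
Round 3 — N16, N6 buckle.
No further bucklings.

35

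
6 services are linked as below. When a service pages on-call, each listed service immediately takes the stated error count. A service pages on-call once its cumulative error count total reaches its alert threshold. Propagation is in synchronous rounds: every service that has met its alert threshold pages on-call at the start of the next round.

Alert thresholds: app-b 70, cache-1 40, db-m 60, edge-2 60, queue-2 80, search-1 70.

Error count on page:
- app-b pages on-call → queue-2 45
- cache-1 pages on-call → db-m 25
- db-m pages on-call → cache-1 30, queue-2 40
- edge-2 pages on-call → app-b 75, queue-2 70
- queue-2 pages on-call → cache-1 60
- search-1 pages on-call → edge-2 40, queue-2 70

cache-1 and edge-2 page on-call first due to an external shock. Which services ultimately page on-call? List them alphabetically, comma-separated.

Round 1 — cache-1, edge-2 page on-call (initial).
  app-b: +75 → 75 ≥ 70
  db-m: +25 → 25 < 60
  queue-2: +70 → 70 < 80
Round 2 — app-b pages on-call.
  queue-2: +45 → 115 ≥ 80
Round 3 — queue-2 pages on-call.
No further pages.

app-b, cache-1, edge-2, queue-2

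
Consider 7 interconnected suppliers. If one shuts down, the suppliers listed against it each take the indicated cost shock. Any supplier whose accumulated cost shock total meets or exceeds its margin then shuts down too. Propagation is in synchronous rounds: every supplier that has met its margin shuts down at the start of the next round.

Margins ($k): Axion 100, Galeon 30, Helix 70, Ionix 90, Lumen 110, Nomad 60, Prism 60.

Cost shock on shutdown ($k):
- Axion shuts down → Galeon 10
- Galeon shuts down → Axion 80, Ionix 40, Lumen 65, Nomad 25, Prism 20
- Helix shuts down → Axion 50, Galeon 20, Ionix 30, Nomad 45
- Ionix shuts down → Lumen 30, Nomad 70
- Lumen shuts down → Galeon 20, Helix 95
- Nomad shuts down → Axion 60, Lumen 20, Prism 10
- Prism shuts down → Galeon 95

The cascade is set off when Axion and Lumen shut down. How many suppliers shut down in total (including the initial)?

Round 1 — Axion, Lumen shut down (initial).
  Galeon: +10+20 → 30 ≥ 30
  Helix: +95 → 95 ≥ 70
Round 2 — Galeon, Helix shut down.
  Ionix: +40+30 → 70 < 90
  Nomad: +25+45 → 70 ≥ 60
  Prism: +20 → 20 < 60
Round 3 — Nomad shuts down.
  Prism: +10 → 30 < 60
No further shutdowns.

5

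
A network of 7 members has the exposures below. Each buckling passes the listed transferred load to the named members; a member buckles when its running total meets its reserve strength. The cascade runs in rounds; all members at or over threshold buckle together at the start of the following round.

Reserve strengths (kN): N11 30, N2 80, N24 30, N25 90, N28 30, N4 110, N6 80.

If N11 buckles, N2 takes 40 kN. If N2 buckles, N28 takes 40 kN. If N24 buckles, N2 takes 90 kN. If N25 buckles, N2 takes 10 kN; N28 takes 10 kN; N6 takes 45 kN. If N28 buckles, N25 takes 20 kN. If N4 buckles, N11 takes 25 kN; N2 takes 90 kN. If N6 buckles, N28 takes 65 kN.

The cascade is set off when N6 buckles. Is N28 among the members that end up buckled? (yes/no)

Round 1 — N6 buckles (initial).
  N28: +65 → 65 ≥ 30
Round 2 — N28 buckles.
  N25: +20 → 20 < 90
No further bucklings.

yes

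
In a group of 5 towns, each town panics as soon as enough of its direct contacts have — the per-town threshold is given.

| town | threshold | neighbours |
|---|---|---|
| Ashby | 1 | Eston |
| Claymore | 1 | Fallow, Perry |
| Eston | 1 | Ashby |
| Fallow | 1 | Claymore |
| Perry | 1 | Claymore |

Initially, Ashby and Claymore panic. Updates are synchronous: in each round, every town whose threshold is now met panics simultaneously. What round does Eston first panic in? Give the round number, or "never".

Round 1 — Ashby, Claymore panic (initial).
Round 2 — checking thresholds:
  Eston: 1 of 1 neighbours ≥ 1, panics.
  Fallow: 1 of 1 neighbours ≥ 1, panics.
  Perry: 1 of 1 neighbours ≥ 1, panics.
Round 3 — no new panics; cascade stops.

2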